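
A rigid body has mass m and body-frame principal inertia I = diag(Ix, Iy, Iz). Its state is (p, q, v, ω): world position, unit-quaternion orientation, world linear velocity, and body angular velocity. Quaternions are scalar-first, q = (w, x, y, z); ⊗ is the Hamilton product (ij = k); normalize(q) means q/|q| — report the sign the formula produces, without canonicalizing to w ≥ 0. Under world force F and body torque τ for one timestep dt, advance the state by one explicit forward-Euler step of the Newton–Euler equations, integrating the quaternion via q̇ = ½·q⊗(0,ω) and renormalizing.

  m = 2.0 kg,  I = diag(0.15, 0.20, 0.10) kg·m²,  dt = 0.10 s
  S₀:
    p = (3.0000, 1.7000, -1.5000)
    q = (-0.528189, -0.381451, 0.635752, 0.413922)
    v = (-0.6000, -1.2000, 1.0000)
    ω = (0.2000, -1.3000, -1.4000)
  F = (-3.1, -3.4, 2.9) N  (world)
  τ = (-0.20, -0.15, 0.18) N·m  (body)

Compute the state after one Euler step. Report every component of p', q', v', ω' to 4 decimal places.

a = F/m = (-1.5500, -1.7000, 1.4500)
new position p' = (2.9400, 1.5800, -1.4000)
new velocity v' = (-0.7550, -1.3700, 1.1450)
angular accel α = (-0.1200, -0.6800, 1.9300)
new body rate ω' = (0.1880, -1.3680, -1.2070)
q⊗(0,ω) = (1.4822586, -0.4575920, 0.2353987, 1.1082005)
q' = normalize(q + ½dt·q⊗(0,ω)) = (-0.4520, -0.4025, 0.6446, 0.4672)

p' = (2.9400, 1.5800, -1.4000)
q' = (-0.4520, -0.4025, 0.6446, 0.4672)
v' = (-0.7550, -1.3700, 1.1450)
ω' = (0.1880, -1.3680, -1.2070)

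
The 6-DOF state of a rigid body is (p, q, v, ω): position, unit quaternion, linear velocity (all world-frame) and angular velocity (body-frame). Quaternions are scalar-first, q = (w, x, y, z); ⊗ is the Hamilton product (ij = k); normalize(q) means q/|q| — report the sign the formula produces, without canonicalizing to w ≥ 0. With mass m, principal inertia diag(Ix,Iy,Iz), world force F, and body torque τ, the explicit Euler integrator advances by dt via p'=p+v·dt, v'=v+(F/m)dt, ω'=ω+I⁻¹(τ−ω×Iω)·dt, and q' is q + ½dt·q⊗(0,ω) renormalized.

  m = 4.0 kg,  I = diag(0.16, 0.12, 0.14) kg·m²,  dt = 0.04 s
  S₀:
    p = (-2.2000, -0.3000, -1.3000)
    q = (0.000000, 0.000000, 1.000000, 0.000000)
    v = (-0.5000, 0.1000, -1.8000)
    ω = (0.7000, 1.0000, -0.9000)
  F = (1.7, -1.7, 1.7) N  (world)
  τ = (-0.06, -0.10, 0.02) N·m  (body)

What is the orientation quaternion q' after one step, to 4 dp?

Hamilton product q⊗(0,ω) = (-1.0000000, -0.9000000, 0.0000000, -0.7000000)
q' = normalize(q + ½dt·q⊗(0,ω)) = (-0.0200, -0.0180, 0.9995, -0.0140)

q' = (-0.0200, -0.0180, 0.9995, -0.0140)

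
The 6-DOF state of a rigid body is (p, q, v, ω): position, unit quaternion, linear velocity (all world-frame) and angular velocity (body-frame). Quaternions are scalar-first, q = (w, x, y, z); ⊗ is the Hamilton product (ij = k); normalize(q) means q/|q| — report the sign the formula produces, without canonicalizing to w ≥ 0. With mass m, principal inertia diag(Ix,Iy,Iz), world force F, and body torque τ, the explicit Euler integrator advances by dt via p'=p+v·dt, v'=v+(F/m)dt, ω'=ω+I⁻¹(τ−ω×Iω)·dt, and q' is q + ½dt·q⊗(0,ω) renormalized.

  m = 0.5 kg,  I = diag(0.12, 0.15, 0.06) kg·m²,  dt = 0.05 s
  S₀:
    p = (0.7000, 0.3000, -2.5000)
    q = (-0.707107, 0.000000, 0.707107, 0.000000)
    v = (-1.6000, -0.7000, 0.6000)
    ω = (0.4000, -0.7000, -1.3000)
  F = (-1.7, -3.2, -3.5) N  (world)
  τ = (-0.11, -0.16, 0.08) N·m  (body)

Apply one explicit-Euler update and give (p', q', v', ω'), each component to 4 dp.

p' = (0.6200, 0.2650, -2.4700)
q' = (-0.6942, -0.0300, 0.7190, 0.0159)
v' = (-1.7700, -1.0200, 0.2500)
ω' = (0.3883, -0.7429, -1.2263)

p + v·dt = (0.6200, 0.2650, -2.4700)
v + (F/m)dt = (-1.7700, -1.0200, 0.2500)
gyro term ω×Iω = (-0.0819, -0.0312, -0.0084)
(τ − ω×Iω)/I = (-0.2342, -0.8587, 1.4733)
ω + α·dt = (0.3883, -0.7429, -1.2263)
2q̇ = q⊗(0,ω) = (0.4949749, -1.2020819, 0.4949749, 0.6363963)
updated quaternion q' = (-0.6942, -0.0300, 0.7190, 0.0159)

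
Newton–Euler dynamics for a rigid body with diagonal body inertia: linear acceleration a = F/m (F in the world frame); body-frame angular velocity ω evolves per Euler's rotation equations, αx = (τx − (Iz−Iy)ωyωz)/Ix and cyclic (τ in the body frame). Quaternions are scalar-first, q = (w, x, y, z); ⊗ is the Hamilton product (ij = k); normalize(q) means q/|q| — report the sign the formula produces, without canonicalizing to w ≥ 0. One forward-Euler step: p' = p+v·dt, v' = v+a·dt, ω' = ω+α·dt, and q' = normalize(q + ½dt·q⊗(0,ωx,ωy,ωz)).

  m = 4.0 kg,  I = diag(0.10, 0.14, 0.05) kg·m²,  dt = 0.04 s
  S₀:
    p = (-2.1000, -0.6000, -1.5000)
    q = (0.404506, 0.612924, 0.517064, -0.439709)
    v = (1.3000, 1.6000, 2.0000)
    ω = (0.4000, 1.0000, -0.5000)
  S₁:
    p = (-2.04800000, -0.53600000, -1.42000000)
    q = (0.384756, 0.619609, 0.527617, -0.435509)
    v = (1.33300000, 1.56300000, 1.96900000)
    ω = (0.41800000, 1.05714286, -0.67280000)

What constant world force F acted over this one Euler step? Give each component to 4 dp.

F = (3.3000, -3.7000, -3.1000)

velocity change Δv = (0.03300000, -0.03700000, -0.03100000)
applied force F = (3.3000, -3.7000, -3.1000)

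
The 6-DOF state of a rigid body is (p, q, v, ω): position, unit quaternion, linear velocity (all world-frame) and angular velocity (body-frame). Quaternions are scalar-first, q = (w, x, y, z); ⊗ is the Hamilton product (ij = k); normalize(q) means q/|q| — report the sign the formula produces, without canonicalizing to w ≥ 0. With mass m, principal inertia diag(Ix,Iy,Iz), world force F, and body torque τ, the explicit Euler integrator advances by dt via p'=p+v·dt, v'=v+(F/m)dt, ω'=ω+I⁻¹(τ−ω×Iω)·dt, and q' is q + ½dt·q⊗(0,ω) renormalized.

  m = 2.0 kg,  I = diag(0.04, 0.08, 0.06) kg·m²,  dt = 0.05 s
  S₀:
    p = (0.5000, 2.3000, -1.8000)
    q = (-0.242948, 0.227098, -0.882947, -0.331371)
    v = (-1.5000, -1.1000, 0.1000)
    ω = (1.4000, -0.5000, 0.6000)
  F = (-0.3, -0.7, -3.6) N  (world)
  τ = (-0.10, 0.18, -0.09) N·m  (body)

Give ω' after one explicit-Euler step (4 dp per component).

ω' = (1.2675, -0.3770, 0.5483)

gyro term ω×Iω = (0.0060, -0.0168, -0.0280)
α = I⁻¹(τ − ω×Iω) = (-2.6500, 2.4600, -1.0333)
new body rate ω' = (1.2675, -0.3770, 0.5483)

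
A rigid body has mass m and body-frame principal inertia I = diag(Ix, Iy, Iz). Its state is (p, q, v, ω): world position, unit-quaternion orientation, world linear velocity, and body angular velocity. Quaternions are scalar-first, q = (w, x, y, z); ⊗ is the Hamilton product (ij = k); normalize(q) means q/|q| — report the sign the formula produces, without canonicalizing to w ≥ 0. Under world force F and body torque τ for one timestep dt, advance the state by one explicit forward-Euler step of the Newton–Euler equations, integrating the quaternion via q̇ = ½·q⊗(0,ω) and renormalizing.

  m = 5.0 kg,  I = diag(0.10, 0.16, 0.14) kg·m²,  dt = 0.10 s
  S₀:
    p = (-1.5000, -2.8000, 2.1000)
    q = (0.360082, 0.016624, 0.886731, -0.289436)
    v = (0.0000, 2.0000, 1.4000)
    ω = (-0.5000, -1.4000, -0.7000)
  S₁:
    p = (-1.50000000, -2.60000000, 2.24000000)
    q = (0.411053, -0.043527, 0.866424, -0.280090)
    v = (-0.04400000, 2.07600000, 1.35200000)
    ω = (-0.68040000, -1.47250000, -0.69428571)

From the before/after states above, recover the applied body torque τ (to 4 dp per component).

τ = (-0.2000, -0.1300, 0.0500)

ω₁ − ω₀ = (-0.18040000, -0.07250000, 0.00571429)
I·α + gyro = (-0.2000, -0.1300, 0.0500)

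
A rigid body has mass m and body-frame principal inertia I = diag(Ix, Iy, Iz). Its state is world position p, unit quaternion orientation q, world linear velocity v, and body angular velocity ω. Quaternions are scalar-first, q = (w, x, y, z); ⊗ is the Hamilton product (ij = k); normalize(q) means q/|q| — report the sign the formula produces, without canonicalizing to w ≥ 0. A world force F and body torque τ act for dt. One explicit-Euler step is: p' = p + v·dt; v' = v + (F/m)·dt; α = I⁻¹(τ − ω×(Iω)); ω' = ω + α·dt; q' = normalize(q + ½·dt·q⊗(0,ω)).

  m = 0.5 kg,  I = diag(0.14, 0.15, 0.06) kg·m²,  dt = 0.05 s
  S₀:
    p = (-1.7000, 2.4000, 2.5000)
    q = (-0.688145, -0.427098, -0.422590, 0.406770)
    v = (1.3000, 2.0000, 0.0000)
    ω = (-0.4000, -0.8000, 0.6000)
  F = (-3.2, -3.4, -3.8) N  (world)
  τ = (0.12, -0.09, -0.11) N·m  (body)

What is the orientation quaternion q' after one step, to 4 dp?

2q̇ = q⊗(0,ω) = (-0.7529732, 0.3471200, 0.6440668, -0.2402446)
q + ½dt·q⊗(0,ω), renormalized = (-0.7067, -0.4183, -0.4063, 0.4006)

q' = (-0.7067, -0.4183, -0.4063, 0.4006)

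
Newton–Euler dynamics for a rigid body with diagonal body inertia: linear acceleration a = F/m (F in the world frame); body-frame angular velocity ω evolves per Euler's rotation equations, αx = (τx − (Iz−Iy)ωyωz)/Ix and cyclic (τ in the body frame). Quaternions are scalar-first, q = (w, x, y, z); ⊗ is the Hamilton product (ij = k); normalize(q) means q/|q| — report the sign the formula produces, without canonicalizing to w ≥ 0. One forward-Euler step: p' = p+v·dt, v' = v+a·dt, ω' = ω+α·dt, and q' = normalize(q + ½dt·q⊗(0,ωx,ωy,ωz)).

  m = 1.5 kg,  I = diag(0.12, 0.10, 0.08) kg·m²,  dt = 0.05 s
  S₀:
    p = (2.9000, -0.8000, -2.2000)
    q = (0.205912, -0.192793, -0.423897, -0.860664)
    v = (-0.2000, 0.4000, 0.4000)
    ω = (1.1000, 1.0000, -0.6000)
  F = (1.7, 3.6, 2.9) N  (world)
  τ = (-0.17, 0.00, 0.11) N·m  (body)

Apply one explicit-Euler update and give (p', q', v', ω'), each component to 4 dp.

p' = (2.8900, -0.7800, -2.1800)
q' = (0.2087, -0.1591, -0.4450, -0.8562)
v' = (-0.1433, 0.5200, 0.4967)
ω' = (1.0242, 1.0132, -0.5175)

angular accel α = (-1.5167, 0.2640, 1.6500)
ω + α·dt = (1.0242, 1.0132, -0.5175)
Hamilton product q⊗(0,ω) = (0.1195709, 1.3415054, -0.8564942, 0.1499465)
updated quaternion q' = (0.2087, -0.1591, -0.4450, -0.8562)
linear accel F/m = (1.1333, 2.4000, 1.9333)
new position p' = (2.8900, -0.7800, -2.1800)
new velocity v' = (-0.1433, 0.5200, 0.4967)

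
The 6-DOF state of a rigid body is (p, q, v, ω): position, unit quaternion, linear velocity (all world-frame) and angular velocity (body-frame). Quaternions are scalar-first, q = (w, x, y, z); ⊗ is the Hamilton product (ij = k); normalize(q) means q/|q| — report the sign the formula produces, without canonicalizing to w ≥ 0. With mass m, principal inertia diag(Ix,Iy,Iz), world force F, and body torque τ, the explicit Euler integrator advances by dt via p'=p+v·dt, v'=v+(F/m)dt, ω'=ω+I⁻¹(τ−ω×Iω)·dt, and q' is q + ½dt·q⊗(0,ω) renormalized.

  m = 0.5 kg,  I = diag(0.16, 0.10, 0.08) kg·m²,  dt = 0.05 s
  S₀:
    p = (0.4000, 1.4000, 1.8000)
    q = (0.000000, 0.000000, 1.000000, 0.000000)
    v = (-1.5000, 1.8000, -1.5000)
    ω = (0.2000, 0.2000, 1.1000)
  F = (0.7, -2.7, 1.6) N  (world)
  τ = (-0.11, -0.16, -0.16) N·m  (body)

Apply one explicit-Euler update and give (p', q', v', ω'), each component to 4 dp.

p' = (0.3250, 1.4900, 1.7250)
q' = (-0.0050, 0.0275, 0.9996, -0.0050)
v' = (-1.4300, 1.5300, -1.3400)
ω' = (0.1670, 0.1112, 1.0015)

linear accel F/m = (1.4000, -5.4000, 3.2000)
new position p' = (0.3250, 1.4900, 1.7250)
v' = v + a·dt = (-1.4300, 1.5300, -1.3400)
(τ − ω×Iω)/I = (-0.6600, -1.7760, -1.9700)
new body rate ω' = (0.1670, 0.1112, 1.0015)
2q̇ = q⊗(0,ω) = (-0.2000000, 1.1000000, 0.0000000, -0.2000000)
q' = normalize(q + ½dt·q⊗(0,ω)) = (-0.0050, 0.0275, 0.9996, -0.0050)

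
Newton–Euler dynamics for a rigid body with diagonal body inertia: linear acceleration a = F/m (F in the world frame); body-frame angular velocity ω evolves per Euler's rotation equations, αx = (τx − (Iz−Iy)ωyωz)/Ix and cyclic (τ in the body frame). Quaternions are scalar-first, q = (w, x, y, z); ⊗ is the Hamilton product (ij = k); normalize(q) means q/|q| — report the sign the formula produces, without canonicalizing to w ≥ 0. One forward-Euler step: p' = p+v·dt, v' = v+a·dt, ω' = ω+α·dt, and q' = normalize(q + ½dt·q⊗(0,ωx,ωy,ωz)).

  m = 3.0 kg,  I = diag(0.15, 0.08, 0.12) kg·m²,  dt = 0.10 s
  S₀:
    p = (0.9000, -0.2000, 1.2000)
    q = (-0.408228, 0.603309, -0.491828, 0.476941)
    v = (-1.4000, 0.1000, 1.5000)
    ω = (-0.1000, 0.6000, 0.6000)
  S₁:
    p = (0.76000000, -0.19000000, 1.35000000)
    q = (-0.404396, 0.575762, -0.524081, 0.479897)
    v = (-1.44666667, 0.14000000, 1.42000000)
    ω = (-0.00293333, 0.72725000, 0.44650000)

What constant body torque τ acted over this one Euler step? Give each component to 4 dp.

τ = (0.1600, 0.1000, -0.1800)

Δω = ω₁−ω₀ = (0.09706667, 0.12725000, -0.15350000)
precession coupling = (0.0144, -0.0018, 0.0042)
I·α + gyro = (0.1600, 0.1000, -0.1800)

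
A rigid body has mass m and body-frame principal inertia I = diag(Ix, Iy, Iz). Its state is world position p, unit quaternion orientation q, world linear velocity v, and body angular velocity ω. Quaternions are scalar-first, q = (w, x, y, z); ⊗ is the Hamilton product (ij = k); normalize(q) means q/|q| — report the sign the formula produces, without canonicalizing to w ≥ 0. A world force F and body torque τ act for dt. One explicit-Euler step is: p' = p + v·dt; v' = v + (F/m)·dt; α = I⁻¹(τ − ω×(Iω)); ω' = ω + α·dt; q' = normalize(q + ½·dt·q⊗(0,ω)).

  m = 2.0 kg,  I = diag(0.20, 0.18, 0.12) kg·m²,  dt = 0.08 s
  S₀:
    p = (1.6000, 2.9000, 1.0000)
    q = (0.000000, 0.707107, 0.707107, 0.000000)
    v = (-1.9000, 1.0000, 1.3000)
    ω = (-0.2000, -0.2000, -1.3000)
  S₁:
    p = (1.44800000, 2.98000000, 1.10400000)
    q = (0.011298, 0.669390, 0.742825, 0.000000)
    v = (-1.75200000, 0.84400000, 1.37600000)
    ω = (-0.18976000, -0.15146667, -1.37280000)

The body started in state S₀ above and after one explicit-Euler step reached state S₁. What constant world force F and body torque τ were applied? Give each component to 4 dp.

F = (3.7000, -3.9000, 1.9000)
τ = (0.0100, 0.1300, -0.1100)

rate change Δω = (0.01024000, 0.04853333, -0.07280000)
τ = I·(Δω/dt) + ω₀×(Iω₀) = (0.0100, 0.1300, -0.1100)
velocity change Δv = (0.14800000, -0.15600000, 0.07600000)
F = m·Δv/dt = (3.7000, -3.9000, 1.9000)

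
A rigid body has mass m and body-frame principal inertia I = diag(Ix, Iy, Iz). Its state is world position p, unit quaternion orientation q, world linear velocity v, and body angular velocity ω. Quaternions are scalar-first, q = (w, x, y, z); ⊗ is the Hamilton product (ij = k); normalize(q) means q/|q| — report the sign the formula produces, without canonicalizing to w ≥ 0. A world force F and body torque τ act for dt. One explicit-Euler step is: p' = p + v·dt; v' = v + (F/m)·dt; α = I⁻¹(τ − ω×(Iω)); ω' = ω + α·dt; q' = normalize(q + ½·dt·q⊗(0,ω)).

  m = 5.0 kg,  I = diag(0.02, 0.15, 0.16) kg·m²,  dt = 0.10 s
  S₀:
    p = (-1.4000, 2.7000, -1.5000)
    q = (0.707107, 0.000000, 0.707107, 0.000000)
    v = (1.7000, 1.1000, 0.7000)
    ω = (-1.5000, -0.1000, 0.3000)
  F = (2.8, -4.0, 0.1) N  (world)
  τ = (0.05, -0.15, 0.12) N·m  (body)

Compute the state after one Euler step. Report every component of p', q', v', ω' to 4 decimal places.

p' = (-1.2300, 2.8100, -1.4300)
q' = (0.7086, -0.0423, 0.7015, 0.0635)
v' = (1.7560, 1.0200, 0.7020)
ω' = (-1.2485, -0.2420, 0.3628)

ω×(Iω) gyroscopic = (-0.0003, 0.0630, 0.0195)
angular accel α = (2.5150, -1.4200, 0.6281)
new body rate ω' = (-1.2485, -0.2420, 0.3628)
Hamilton product q⊗(0,ω) = (0.0707107, -0.8485284, -0.0707107, 1.2727926)
q + ½dt·q⊗(0,ω), renormalized = (0.7086, -0.0423, 0.7015, 0.0635)
p' = p + v·dt = (-1.2300, 2.8100, -1.4300)
v' = v + a·dt = (1.7560, 1.0200, 0.7020)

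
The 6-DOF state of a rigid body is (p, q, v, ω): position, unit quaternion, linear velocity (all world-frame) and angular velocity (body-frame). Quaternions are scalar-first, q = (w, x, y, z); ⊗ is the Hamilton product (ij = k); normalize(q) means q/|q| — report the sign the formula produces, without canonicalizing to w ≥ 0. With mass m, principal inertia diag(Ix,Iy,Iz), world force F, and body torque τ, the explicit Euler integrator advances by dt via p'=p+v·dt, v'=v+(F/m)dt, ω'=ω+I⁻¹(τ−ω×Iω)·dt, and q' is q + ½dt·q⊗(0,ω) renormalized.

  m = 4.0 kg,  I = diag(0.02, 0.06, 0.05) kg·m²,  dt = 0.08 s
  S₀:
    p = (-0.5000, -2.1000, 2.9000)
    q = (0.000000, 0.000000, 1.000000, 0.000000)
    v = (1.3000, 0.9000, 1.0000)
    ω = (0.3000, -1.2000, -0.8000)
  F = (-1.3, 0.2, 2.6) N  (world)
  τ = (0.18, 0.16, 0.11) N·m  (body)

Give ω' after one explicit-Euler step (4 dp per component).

α = I⁻¹(τ − ω×Iω) = (9.4800, 2.5467, 2.4880)
ω + α·dt = (1.0584, -0.9963, -0.6010)

ω' = (1.0584, -0.9963, -0.6010)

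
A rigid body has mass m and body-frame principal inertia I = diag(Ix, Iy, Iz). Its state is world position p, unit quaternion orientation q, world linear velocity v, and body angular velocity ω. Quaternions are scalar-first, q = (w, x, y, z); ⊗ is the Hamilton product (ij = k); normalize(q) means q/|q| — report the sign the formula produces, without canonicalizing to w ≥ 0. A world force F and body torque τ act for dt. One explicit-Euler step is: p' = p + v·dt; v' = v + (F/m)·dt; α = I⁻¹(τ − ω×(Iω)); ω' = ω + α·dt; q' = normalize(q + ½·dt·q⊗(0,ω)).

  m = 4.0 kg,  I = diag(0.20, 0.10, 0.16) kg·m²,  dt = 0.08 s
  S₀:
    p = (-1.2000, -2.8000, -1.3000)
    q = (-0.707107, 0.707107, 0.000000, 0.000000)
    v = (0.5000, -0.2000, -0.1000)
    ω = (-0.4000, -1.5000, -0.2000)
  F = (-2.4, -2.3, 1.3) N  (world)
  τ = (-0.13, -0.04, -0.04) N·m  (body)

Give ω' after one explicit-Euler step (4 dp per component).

ω×(Iω) gyroscopic = (0.0180, 0.0032, -0.0600)
α = I⁻¹(τ − ω×Iω) = (-0.7400, -0.4320, 0.1250)
new body rate ω' = (-0.4592, -1.5346, -0.1900)

ω' = (-0.4592, -1.5346, -0.1900)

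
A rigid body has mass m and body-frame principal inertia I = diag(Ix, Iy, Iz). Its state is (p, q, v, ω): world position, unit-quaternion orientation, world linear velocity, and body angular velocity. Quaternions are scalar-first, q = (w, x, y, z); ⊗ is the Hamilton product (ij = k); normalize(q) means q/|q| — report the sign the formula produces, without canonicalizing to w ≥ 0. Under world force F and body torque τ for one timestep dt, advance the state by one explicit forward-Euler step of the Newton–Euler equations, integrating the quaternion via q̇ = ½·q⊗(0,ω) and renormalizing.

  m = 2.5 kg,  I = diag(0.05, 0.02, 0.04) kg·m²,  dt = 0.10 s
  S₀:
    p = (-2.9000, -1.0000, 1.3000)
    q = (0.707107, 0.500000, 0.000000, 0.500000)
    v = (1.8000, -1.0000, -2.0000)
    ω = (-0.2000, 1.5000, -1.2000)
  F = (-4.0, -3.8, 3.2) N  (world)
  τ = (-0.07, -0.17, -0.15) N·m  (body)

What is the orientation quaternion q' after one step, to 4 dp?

Hamilton product q⊗(0,ω) = (0.7000000, -0.8914214, 1.5606605, -0.0985284)
q + ½dt·q⊗(0,ω), renormalized = (0.7387, 0.4533, 0.0777, 0.4928)

q' = (0.7387, 0.4533, 0.0777, 0.4928)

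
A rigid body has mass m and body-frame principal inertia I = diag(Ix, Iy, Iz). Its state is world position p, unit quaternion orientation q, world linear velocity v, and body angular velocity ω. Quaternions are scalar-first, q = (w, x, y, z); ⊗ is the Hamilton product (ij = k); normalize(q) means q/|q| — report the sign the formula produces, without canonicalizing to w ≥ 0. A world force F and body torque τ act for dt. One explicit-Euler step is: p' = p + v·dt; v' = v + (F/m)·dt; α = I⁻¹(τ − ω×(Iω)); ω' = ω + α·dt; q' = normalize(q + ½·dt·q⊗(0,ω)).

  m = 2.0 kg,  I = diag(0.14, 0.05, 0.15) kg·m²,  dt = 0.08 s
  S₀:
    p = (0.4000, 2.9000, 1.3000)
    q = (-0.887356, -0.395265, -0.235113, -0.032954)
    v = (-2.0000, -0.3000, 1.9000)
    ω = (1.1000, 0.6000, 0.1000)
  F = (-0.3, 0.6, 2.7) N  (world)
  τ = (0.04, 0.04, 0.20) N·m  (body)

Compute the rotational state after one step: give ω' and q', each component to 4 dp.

ω' = (1.1194, 0.6658, 0.2383)
q' = (-0.8631, -0.4339, -0.2560, -0.0356)

gyro term ω×Iω = (0.0060, -0.0011, -0.0594)
angular accel α = (0.2429, 0.8220, 1.7293)
ω' = ω + α·dt = (1.1194, 0.6658, 0.2383)
2q̇ = q⊗(0,ω) = (0.5791547, -0.9798305, -0.5291365, -0.0672703)
updated quaternion q' = (-0.8631, -0.4339, -0.2560, -0.0356)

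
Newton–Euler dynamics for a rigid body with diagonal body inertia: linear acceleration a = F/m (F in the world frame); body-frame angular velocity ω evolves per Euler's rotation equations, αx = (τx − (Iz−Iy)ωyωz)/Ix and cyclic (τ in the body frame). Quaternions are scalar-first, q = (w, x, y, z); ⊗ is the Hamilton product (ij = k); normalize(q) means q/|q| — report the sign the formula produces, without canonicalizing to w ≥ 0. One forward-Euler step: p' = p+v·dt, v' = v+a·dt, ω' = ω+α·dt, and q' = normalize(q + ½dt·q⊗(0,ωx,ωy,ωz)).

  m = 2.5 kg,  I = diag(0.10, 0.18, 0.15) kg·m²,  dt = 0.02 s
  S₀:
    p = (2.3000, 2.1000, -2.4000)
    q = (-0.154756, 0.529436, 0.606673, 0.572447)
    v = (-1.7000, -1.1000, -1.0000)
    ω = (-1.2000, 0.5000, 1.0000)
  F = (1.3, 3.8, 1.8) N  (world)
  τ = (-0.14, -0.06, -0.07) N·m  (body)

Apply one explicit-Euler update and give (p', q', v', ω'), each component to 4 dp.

p' = (2.2660, 2.0780, -2.4200)
q' = (-0.1571, 0.5344, 0.5937, 0.5807)
v' = (-1.6896, -1.0696, -0.9856)
ω' = (-1.2250, 0.4867, 0.9971)

a = (0.5200, 1.5200, 0.7200)
p' = p + v·dt = (2.2660, 2.0780, -2.4200)
v' = v + a·dt = (-1.6896, -1.0696, -0.9856)
gyro term ω×Iω = (-0.0150, 0.0600, -0.0480)
α = I⁻¹(τ − ω×Iω) = (-1.2500, -0.6667, -0.1467)
ω + α·dt = (-1.2250, 0.4867, 0.9971)
Hamilton product q⊗(0,ω) = (-0.2404603, 0.5061567, -1.2937504, 0.8379696)
q + ½dt·q⊗(0,ω), renormalized = (-0.1571, 0.5344, 0.5937, 0.5807)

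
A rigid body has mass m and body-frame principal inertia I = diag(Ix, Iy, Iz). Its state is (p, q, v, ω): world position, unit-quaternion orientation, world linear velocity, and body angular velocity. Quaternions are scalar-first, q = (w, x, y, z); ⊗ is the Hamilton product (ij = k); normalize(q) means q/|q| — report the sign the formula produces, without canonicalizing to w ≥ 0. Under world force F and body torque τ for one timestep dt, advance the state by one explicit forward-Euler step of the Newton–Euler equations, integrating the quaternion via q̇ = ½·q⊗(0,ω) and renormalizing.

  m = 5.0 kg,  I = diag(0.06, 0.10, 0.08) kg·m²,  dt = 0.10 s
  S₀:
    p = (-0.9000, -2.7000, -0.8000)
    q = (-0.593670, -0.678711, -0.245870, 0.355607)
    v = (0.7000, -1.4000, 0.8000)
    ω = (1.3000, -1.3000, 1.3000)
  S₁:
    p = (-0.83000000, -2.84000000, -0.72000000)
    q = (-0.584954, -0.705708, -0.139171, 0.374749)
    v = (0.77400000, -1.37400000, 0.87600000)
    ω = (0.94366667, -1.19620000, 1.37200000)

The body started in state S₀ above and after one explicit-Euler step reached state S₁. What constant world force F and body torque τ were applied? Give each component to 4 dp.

F = (3.7000, 1.3000, 3.8000)
τ = (-0.1800, 0.0700, -0.0100)

ω₁ − ω₀ = (-0.35633333, 0.10380000, 0.07200000)
τ = I·(Δω/dt) + ω₀×(Iω₀) = (-0.1800, 0.0700, -0.0100)
v₁ − v₀ = (0.07400000, 0.02600000, 0.07600000)
applied force F = (3.7000, 1.3000, 3.8000)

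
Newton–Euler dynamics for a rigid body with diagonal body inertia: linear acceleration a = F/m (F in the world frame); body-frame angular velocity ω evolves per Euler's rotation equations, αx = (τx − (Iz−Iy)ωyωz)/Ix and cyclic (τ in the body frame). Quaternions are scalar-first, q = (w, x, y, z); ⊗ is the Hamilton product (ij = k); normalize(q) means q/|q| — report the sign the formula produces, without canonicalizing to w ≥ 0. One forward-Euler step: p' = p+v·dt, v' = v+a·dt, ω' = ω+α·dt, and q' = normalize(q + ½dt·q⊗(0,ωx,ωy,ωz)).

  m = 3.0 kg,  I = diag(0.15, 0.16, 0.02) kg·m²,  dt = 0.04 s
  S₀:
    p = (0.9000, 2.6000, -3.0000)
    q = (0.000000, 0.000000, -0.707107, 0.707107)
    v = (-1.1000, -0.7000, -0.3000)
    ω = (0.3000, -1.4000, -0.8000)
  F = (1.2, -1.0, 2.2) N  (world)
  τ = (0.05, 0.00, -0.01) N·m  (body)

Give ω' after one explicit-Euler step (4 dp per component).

precession coupling ω×(Iω) = (-0.1568, -0.0312, -0.0042)
α = I⁻¹(τ − ω×Iω) = (1.3787, 0.1950, -0.2900)
ω' = ω + α·dt = (0.3551, -1.3922, -0.8116)

ω' = (0.3551, -1.3922, -0.8116)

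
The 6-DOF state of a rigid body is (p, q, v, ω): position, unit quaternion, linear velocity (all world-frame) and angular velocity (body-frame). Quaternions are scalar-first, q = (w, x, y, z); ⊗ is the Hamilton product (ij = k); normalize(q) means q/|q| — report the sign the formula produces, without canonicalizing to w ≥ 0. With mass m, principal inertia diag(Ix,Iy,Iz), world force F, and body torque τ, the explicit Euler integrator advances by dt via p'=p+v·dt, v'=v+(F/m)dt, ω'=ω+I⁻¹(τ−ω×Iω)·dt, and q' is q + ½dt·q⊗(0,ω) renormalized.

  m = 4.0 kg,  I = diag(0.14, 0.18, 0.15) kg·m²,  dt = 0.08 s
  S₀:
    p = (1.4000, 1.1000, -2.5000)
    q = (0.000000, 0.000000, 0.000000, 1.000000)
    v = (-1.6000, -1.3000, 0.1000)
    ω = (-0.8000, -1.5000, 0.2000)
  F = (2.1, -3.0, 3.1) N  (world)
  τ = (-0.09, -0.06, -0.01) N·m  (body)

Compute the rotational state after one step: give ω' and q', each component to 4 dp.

angular accel α = (-0.7071, -0.3422, -0.3867)
new body rate ω' = (-0.8566, -1.5274, 0.1691)
q⊗(0,ω) = (-0.2000000, 1.5000000, -0.8000000, 0.0000000)
q + ½dt·q⊗(0,ω), renormalized = (-0.0080, 0.0599, -0.0319, 0.9977)

ω' = (-0.8566, -1.5274, 0.1691)
q' = (-0.0080, 0.0599, -0.0319, 0.9977)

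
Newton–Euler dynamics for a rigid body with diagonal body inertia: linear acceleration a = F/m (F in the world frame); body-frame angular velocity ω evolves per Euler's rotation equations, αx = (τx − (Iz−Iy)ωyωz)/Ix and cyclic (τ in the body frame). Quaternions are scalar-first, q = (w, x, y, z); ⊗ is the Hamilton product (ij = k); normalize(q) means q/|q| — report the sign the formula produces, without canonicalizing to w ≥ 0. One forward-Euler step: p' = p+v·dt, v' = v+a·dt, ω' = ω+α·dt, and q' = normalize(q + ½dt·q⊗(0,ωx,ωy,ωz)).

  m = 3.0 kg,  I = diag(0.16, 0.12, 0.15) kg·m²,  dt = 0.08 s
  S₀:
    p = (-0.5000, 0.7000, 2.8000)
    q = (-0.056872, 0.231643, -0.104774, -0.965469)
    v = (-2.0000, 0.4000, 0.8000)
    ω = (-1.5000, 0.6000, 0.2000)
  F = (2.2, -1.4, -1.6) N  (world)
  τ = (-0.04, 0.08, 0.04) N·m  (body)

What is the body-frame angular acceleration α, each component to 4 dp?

α = (-0.2725, 0.6917, 0.0267)

precession coupling ω×(Iω) = (0.0036, -0.0030, 0.0360)
(τ − ω×Iω)/I = (-0.2725, 0.6917, 0.0267)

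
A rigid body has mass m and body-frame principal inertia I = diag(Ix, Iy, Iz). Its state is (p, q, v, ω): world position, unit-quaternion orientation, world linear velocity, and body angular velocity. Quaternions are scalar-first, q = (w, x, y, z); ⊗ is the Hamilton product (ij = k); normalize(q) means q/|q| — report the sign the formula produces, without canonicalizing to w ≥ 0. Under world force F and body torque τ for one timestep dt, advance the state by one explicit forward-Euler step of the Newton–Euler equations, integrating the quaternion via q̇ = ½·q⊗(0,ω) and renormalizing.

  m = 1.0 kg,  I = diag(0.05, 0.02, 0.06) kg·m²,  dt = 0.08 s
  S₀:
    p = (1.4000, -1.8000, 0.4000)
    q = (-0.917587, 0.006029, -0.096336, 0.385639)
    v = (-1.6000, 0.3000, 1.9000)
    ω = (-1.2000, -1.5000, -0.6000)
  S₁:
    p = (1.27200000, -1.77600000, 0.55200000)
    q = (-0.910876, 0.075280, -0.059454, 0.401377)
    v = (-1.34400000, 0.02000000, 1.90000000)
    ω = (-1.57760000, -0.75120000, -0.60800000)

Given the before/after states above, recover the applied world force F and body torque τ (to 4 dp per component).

v₁ − v₀ = (0.25600000, -0.28000000, 0.00000000)
applied force F = (3.2000, -3.5000, 0.0000)
ω₁ − ω₀ = (-0.37760000, 0.74880000, -0.00800000)
τ = I·(Δω/dt) + ω₀×(Iω₀) = (-0.2000, 0.1800, -0.0600)

F = (3.2000, -3.5000, 0.0000)
τ = (-0.2000, 0.1800, -0.0600)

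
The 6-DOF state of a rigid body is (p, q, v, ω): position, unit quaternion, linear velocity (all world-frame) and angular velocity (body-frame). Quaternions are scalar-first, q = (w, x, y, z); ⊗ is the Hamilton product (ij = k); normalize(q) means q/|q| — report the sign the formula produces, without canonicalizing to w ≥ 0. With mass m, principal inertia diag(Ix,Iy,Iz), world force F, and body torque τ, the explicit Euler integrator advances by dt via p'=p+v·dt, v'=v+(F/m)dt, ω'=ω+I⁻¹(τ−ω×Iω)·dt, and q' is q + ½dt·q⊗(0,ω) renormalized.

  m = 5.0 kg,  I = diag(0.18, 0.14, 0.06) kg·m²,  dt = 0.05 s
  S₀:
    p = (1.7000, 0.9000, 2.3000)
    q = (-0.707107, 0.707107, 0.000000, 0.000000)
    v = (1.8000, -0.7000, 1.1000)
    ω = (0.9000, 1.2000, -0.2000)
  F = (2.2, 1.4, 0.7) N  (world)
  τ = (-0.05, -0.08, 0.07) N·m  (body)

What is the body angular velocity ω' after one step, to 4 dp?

ω' = (0.8808, 1.1791, -0.1057)

gyro term ω×Iω = (0.0192, -0.0216, -0.0432)
α = I⁻¹(τ − ω×Iω) = (-0.3844, -0.4171, 1.8867)
ω + α·dt = (0.8808, 1.1791, -0.1057)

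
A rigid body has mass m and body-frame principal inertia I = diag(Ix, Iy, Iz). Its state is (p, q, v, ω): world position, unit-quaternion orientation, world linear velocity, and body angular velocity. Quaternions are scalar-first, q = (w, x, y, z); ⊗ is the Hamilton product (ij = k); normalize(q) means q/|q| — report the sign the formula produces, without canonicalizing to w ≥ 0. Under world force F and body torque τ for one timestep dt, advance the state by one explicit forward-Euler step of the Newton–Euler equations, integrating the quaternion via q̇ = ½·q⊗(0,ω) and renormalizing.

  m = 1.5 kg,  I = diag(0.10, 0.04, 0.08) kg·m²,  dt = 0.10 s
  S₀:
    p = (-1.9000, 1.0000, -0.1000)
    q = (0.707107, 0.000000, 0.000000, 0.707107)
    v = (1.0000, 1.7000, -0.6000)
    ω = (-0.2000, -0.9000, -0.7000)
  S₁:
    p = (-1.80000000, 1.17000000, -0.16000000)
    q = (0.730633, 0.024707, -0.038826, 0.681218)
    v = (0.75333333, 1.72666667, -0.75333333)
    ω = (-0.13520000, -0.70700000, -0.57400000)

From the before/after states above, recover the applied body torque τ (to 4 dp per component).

τ = (0.0900, 0.0800, 0.0900)

ω₁ − ω₀ = (0.06480000, 0.19300000, 0.12600000)
applied torque τ = (0.0900, 0.0800, 0.0900)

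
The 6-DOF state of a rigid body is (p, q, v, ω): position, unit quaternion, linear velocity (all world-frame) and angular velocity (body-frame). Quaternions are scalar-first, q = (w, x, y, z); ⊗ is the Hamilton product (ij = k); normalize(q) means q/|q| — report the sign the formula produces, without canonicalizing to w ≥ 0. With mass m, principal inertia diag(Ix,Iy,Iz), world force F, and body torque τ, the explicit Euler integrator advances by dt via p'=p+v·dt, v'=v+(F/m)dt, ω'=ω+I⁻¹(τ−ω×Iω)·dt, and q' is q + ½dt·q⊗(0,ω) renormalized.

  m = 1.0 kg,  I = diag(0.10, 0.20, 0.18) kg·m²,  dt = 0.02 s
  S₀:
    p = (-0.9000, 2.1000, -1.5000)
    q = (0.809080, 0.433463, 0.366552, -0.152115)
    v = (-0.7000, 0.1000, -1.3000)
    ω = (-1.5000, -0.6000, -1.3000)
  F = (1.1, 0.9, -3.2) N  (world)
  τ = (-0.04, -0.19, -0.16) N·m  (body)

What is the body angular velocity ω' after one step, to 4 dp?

ω' = (-1.5049, -0.6034, -1.3278)

precession coupling ω×(Iω) = (-0.0156, -0.1560, 0.0900)
α = I⁻¹(τ − ω×Iω) = (-0.2440, -0.1700, -1.3889)
ω + α·dt = (-1.5049, -0.6034, -1.3278)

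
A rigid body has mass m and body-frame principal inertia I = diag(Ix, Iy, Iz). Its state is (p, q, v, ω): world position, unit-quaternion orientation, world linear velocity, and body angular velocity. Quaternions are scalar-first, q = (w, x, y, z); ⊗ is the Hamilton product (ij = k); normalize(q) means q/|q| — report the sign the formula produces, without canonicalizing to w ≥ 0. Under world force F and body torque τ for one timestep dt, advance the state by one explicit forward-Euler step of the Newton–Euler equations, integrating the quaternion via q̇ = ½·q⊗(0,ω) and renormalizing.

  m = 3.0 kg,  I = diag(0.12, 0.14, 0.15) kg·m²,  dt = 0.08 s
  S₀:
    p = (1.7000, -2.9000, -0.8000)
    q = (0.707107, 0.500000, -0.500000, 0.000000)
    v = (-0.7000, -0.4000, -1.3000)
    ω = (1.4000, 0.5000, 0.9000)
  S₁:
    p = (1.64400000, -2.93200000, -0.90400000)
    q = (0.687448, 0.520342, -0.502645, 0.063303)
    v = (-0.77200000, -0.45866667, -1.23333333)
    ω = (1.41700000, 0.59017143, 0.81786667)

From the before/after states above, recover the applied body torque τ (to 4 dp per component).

ω₁ − ω₀ = (0.01700000, 0.09017143, -0.08213333)
gyro term ω₀×Iω₀ = (0.0045, -0.0378, 0.0140)
I·α + gyro = (0.0300, 0.1200, -0.1400)

τ = (0.0300, 0.1200, -0.1400)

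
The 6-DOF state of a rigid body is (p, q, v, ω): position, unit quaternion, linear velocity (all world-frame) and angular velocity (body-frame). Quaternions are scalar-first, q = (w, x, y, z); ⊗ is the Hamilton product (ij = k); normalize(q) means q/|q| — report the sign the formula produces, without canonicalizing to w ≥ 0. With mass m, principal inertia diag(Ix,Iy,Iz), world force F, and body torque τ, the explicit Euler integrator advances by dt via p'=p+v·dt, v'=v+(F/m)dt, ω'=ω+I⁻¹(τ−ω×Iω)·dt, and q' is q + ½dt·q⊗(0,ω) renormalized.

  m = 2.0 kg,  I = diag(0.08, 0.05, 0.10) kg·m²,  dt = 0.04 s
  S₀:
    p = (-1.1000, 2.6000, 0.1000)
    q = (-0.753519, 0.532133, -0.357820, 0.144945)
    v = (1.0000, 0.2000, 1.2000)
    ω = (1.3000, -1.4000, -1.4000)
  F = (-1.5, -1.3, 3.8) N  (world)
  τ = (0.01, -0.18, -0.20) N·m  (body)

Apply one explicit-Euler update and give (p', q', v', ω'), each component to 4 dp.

linear accel F/m = (-0.7500, -0.6500, 1.9000)
p' = p + v·dt = (-1.0600, 2.6080, 0.1480)
v' = v + a·dt = (0.9700, 0.1740, 1.2760)
precession coupling ω×(Iω) = (0.0980, 0.0364, 0.0546)
α = I⁻¹(τ − ω×Iω) = (-1.1000, -4.3280, -2.5460)
ω' = ω + α·dt = (1.2560, -1.5731, -1.5018)
q⊗(0,ω) = (-0.9897979, -0.2757037, 1.9883413, 0.7751064)
q + ½dt·q⊗(0,ω), renormalized = (-0.7724, 0.5260, -0.3177, 0.1603)

p' = (-1.0600, 2.6080, 0.1480)
q' = (-0.7724, 0.5260, -0.3177, 0.1603)
v' = (0.9700, 0.1740, 1.2760)
ω' = (1.2560, -1.5731, -1.5018)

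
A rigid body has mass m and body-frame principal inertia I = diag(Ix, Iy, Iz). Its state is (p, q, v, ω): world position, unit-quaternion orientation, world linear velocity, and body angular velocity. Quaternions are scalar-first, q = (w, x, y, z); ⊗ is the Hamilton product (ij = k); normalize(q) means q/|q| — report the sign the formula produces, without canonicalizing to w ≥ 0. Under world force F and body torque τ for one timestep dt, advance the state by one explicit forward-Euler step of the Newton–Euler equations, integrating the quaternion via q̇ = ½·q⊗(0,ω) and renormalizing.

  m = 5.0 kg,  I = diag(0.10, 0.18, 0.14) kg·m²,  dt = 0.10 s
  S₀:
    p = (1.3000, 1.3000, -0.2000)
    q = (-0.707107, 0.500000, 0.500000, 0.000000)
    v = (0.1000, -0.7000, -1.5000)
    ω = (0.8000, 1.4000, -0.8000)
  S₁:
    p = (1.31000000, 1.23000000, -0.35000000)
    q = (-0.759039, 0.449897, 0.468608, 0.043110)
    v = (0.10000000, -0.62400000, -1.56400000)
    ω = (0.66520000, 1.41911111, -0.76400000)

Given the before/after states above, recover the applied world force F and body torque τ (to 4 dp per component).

F = (0.0000, 3.8000, -3.2000)
τ = (-0.0900, 0.0600, 0.1400)

ω₁ − ω₀ = (-0.13480000, 0.01911111, 0.03600000)
applied torque τ = (-0.0900, 0.0600, 0.1400)
velocity change Δv = (0.00000000, 0.07600000, -0.06400000)
F = m·Δv/dt = (0.0000, 3.8000, -3.2000)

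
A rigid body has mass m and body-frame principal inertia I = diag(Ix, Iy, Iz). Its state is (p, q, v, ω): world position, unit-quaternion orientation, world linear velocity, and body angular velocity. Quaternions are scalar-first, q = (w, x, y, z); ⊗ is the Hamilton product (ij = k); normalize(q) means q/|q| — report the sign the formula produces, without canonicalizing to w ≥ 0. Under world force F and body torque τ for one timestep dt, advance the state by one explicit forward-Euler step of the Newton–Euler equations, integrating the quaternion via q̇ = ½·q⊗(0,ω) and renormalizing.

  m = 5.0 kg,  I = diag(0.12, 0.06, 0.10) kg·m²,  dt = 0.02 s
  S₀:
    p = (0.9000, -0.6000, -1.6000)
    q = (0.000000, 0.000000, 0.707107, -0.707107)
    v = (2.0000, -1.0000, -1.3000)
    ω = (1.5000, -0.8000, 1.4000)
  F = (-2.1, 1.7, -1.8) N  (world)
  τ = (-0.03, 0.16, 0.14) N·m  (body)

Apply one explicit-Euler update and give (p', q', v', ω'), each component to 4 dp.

p' = (0.9400, -0.6200, -1.6260)
q' = (0.0156, 0.0042, 0.6963, -0.7175)
v' = (1.9916, -0.9932, -1.3072)
ω' = (1.5025, -0.7607, 1.4136)

precession coupling ω×(Iω) = (-0.0448, 0.0420, 0.0720)
angular accel α = (0.1233, 1.9667, 0.6800)
ω + α·dt = (1.5025, -0.7607, 1.4136)
2q̇ = q⊗(0,ω) = (1.5556354, 0.4242642, -1.0606605, -1.0606605)
updated quaternion q' = (0.0156, 0.0042, 0.6963, -0.7175)
linear accel F/m = (-0.4200, 0.3400, -0.3600)
p + v·dt = (0.9400, -0.6200, -1.6260)
v' = v + a·dt = (1.9916, -0.9932, -1.3072)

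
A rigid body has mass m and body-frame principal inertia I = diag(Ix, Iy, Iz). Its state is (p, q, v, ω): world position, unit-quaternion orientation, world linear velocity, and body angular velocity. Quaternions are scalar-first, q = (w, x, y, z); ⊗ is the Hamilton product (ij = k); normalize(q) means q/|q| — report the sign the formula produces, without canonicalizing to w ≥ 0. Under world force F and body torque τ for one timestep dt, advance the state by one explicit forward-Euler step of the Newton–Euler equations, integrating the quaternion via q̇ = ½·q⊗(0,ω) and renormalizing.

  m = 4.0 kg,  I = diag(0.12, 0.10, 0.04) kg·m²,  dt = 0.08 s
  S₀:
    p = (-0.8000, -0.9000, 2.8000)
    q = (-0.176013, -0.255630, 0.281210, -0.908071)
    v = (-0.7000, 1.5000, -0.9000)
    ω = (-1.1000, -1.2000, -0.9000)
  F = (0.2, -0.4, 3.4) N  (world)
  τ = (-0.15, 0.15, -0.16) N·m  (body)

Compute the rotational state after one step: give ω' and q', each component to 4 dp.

angular accel α = (-0.7100, 0.7080, -3.3400)
new body rate ω' = (-1.1568, -1.1434, -1.1672)
2q̇ = q⊗(0,ω) = (-0.7610049, -1.1491599, 0.9800267, 0.7744987)
q' = normalize(q + ½dt·q⊗(0,ω)) = (-0.2059, -0.3008, 0.3195, -0.8747)

ω' = (-1.1568, -1.1434, -1.1672)
q' = (-0.2059, -0.3008, 0.3195, -0.8747)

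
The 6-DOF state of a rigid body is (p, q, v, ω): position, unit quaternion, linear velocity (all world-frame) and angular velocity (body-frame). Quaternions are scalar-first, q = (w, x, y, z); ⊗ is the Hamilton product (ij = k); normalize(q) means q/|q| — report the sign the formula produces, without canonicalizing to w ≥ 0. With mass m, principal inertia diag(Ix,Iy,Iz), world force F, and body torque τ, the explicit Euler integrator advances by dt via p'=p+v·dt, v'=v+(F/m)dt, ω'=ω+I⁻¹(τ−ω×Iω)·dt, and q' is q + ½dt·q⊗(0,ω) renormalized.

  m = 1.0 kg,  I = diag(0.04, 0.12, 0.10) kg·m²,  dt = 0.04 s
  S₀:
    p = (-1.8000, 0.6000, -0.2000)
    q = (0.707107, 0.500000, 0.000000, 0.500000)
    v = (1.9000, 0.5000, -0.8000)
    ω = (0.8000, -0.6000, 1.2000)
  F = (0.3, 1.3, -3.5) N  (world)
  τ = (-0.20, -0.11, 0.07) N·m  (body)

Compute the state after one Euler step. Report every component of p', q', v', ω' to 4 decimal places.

p' = (-1.7240, 0.6200, -0.2320)
q' = (0.6868, 0.5171, -0.0125, 0.5107)
v' = (1.9120, 0.5520, -0.9400)
ω' = (0.5856, -0.6175, 1.2434)

angular accel α = (-5.3600, -0.4367, 1.0840)
ω' = ω + α·dt = (0.5856, -0.6175, 1.2434)
q⊗(0,ω) = (-1.0000000, 0.8656856, -0.6242642, 0.5485284)
q' = normalize(q + ½dt·q⊗(0,ω)) = (0.6868, 0.5171, -0.0125, 0.5107)
linear accel F/m = (0.3000, 1.3000, -3.5000)
p' = p + v·dt = (-1.7240, 0.6200, -0.2320)
new velocity v' = (1.9120, 0.5520, -0.9400)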